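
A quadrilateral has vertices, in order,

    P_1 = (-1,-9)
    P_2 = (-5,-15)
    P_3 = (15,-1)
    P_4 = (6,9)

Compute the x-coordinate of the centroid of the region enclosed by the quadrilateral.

Apply Gauss's area formula. First the cross-terms c_i = x_i·y_{i+1} − x_{i+1}·y_i:
  -30, 230, 141, -45  ⇒  2A = 296, A = 148.
Then Σ (x_i + x_{i+1})·c_i = 5216, so x̄ = 5216 / (6·148) = 652/111.

652/111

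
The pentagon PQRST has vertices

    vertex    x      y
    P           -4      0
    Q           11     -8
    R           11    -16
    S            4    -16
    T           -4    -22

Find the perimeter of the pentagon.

64

|PQ| = √((15)² + (-8)²) = √289 = 17
|QR| = √((0)² + (-8)²) = √64 = 8
|RS| = √((-7)² + (0)²) = √49 = 7
|ST| = √((-8)² + (-6)²) = √100 = 10
|TP| = √((0)² + (22)²) = √484 = 22
Perimeter = 17 + 8 + 7 + 10 + 22 = 64.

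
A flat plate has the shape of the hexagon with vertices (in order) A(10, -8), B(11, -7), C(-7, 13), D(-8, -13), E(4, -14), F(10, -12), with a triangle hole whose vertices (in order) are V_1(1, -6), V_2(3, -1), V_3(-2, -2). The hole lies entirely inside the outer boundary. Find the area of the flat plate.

Outer boundary:
Apply the shoelace (surveyor's) formula: 2A = Σ (x_i·y_{i+1} − x_{i+1}·y_i), indices taken mod 6.
Σ = (18) + (94) + (195) + (164) + (92) + (40) = 603
Area = |Σ|/2 = 301.5.
Hole:
Apply Gauss's area formula: 2A = Σ (x_i·y_{i+1} − x_{i+1}·y_i), indices taken mod 3.
V_1→V_2: (1)(-1) − (3)(-6) = 17
V_2→V_3: (3)(-2) − (-2)(-1) = -8
V_3→V_1: (-2)(-6) − (1)(-2) = 14
Σ = 23
Area = |Σ|/2 = 11.5.
Net area = 301.5 − 11.5 = 290.

290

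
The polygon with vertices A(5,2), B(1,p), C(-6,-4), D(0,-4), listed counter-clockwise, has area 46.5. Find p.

Write out the shoelace sum; only the two edges meeting at B involve p:
2·Area = [(5·p − 1·2) + (1·(-4) − (-6)·p)] + 44
       = 11·p + 38 = 93
⇒ p = 5.

5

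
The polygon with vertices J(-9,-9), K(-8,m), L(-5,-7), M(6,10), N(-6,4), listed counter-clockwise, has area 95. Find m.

The doubled signed area Σ (x_i y_{i+1} − x_{i+1} y_i) is linear in m.
With m=0 it equals 150; the coefficient of m is -4 (from the two edges through K).
So -4·m + 150 = 2·95 = 190 ⇒ m = -10.

-10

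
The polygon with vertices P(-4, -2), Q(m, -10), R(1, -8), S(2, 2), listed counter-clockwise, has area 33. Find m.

The doubled signed area Σ (x_i y_{i+1} − x_{i+1} y_i) is linear in m.
With m=0 it equals 72; the coefficient of m is -6 (from the two edges through Q).
So -6·m + 72 = 2·33 = 66 ⇒ m = 1.

1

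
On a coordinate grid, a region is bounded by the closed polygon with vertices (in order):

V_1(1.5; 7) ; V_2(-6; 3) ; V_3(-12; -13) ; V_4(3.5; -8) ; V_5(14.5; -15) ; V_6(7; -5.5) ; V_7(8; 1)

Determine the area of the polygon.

Σ = (46.5) + (114) + (141.5) + (63.5) + (25.25) + (51) + (54.5) = 496.25
Area = |Σ|/2 = 248.125.

248.125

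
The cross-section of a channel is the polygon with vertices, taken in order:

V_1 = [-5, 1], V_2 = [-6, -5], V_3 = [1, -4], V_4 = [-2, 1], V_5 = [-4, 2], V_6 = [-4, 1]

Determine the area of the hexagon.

Apply Gauss's area formula: 2A = Σ (x_i·y_{i+1} − x_{i+1}·y_i), indices taken mod 6.
Σ = (31) + (29) + (-7) + (0) + (4) + (1) = 58
Area = |Σ|/2 = 29.

29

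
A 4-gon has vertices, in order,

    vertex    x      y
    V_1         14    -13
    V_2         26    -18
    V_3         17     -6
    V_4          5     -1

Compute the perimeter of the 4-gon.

56

|V_1V_2| = √((12)² + (-5)²) = √169 = 13
|V_2V_3| = √((-9)² + (12)²) = √225 = 15
|V_3V_4| = √((-12)² + (5)²) = √169 = 13
|V_4V_1| = √((9)² + (-12)²) = √225 = 15
Perimeter = 13 + 15 + 13 + 15 = 56.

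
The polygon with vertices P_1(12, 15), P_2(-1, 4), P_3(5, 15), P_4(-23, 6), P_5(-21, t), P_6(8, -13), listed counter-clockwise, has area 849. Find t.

Write out the shoelace sum; only the two edges meeting at P_5 involve t:
2·Area = [((-23)·t − (-21)·6) + ((-21)·(-13) − 8·t)] + 679
       = -31·t + 1078 = 1698
⇒ t = -20.

-20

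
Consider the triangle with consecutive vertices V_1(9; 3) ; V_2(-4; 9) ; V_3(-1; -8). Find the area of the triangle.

Σ = (93) + (41) + (69) = 203
Area = |Σ|/2 = 101.5.

101.5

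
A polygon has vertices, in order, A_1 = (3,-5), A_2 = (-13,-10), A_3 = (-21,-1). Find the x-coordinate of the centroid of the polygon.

-31/3

Apply Gauss's area formula. First the cross-terms c_i = x_i·y_{i+1} − x_{i+1}·y_i:
  -95, -197, 108  ⇒  2A = -184, A = -92.
Then Σ (x_i + x_{i+1})·c_i = 5704, so x̄ = 5704 / (6·(-92)) = -31/3.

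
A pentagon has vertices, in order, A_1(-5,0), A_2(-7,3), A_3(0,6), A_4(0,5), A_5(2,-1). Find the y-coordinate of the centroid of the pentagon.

Apply the shoelace formula. First the cross-terms c_i = x_i·y_{i+1} − x_{i+1}·y_i:
  -15, -42, 0, -10, -5  ⇒  2A = -72, A = -36.
Then Σ (y_i + y_{i+1})·c_i = -458, so ȳ = -458 / (6·(-36)) = 229/108.

229/108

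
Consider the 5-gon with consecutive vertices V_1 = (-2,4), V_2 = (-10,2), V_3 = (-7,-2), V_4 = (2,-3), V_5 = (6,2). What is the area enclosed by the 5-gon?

Apply the shoelace formula: 2A = Σ (x_i·y_{i+1} − x_{i+1}·y_i), indices taken mod 5.
Σ = (36) + (34) + (25) + (22) + (28) = 145
Area = |Σ|/2 = 72.5.

72.5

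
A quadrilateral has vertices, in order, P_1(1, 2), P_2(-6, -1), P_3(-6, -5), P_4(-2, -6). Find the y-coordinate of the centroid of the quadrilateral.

Apply the shoelace formula. First the cross-terms c_i = x_i·y_{i+1} − x_{i+1}·y_i:
  11, 24, 26, 2  ⇒  2A = 63, A = 31.5.
Then Σ (y_i + y_{i+1})·c_i = -427, so ȳ = -427 / (6·31.5) = -61/27.

-61/27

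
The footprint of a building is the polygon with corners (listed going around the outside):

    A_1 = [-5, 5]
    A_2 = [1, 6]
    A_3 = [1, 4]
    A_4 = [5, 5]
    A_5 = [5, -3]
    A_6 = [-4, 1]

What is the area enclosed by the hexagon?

Cross-terms: -35, -2, -15, -40, -7, -15  ⇒  Σ = -114
Area = |Σ|/2 = 57.

57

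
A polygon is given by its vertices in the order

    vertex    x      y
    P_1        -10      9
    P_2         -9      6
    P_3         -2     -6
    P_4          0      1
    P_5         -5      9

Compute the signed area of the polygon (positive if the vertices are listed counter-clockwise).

67.5

Apply the shoelace (surveyor's) formula: 2A = Σ (x_i·y_{i+1} − x_{i+1}·y_i), indices taken mod 5.
Σ = (21) + (66) + (-2) + (5) + (45) = 135
Signed area = Σ/2 = 67.5 (positive ⇒ counter-clockwise traversal).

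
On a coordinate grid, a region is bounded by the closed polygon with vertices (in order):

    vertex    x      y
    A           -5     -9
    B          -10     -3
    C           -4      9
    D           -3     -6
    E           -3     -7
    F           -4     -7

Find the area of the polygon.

Σ = (-75) + (-102) + (51) + (3) + (-7) + (1) = -129
Area = |Σ|/2 = 64.5.

64.5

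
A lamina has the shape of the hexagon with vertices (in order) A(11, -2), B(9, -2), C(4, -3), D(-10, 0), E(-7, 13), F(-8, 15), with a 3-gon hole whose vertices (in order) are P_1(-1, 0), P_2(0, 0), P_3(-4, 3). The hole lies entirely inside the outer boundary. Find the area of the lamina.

Outer boundary:
Apply Gauss's area formula: 2A = Σ (x_i·y_{i+1} − x_{i+1}·y_i), indices taken mod 6.
Σ = (-4) + (-19) + (-30) + (-130) + (-1) + (-149) = -333
Area = |Σ|/2 = 166.5.
Hole:
Apply Gauss's area formula: 2A = Σ (x_i·y_{i+1} − x_{i+1}·y_i), indices taken mod 3.
Σ = (0) + (0) + (3) = 3
Area = |Σ|/2 = 1.5.
Net area = 166.5 − 1.5 = 165.

165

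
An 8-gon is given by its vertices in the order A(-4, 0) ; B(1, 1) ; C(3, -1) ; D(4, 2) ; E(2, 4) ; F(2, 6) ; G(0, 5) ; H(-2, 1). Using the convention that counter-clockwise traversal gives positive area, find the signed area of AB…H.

Apply the surveyor's formula: 2A = Σ (x_i·y_{i+1} − x_{i+1}·y_i), indices taken mod 8.
Cross-terms: -4, -4, 10, 12, 4, 10, 10, 4  ⇒  Σ = 42
Signed area = Σ/2 = 21 (positive ⇒ counter-clockwise traversal).

21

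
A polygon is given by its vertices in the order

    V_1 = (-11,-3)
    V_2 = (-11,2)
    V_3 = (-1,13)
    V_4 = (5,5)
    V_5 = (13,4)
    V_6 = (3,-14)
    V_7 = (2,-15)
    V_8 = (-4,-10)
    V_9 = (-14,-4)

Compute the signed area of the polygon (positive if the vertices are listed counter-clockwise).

-364

Σ = (-55) + (-141) + (-70) + (-45) + (-194) + (-17) + (-80) + (-124) + (-2) = -728
Signed area = Σ/2 = -364 (negative ⇒ clockwise traversal).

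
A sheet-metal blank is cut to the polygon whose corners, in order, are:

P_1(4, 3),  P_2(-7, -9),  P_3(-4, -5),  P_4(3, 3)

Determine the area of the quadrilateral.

Cross-terms: -15, -1, 3, -3  ⇒  Σ = -16
Area = |Σ|/2 = 8.

8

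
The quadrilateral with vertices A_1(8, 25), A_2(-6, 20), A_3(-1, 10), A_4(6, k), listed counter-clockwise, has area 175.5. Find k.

The doubled signed area Σ (x_i y_{i+1} − x_{i+1} y_i) is linear in k.
With k=0 it equals 360; the coefficient of k is -9 (from the two edges through A_4).
So -9·k + 360 = 2·175.5 = 351 ⇒ k = 1.

1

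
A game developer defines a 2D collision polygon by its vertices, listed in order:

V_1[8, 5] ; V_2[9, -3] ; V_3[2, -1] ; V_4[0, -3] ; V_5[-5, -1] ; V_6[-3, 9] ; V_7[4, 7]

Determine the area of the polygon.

Σ = (-69) + (-3) + (-6) + (-15) + (-48) + (-57) + (-36) = -234
Area = |Σ|/2 = 117.

117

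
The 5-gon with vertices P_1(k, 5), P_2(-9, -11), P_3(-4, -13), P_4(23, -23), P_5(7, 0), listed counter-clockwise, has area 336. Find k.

3

Write out the shoelace sum; only the two edges meeting at P_1 involve k:
2·Area = [(7·5 − k·0) + (k·(-11) − (-9)·5)] + 625
       = -11·k + 705 = 672
⇒ k = 3.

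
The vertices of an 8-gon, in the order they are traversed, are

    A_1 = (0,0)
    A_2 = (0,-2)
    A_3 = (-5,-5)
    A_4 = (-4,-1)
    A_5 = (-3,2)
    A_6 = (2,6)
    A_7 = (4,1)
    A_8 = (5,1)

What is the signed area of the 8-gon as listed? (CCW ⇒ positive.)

-40.5

Apply Gauss's area formula: 2A = Σ (x_i·y_{i+1} − x_{i+1}·y_i), indices taken mod 8.
Cross-terms: 0, -10, -15, -11, -22, -22, -1, 0  ⇒  Σ = -81
Signed area = Σ/2 = -40.5 (negative ⇒ clockwise traversal).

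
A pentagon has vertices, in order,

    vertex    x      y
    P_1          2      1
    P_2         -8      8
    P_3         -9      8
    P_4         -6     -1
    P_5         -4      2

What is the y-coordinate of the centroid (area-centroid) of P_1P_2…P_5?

703/195

Apply the shoelace (surveyor's) formula. First the cross-terms c_i = x_i·y_{i+1} − x_{i+1}·y_i:
  24, 8, 57, -16, -8  ⇒  2A = 65, A = 32.5.
Then Σ (y_i + y_{i+1})·c_i = 703, so ȳ = 703 / (6·32.5) = 703/195.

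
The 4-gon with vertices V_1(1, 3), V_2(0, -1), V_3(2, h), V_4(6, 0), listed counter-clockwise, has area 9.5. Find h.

The doubled signed area Σ (x_i y_{i+1} − x_{i+1} y_i) is linear in h.
With h=0 it equals 19; the coefficient of h is -6 (from the two edges through V_3).
So -6·h + 19 = 2·9.5 = 19 ⇒ h = 0.

0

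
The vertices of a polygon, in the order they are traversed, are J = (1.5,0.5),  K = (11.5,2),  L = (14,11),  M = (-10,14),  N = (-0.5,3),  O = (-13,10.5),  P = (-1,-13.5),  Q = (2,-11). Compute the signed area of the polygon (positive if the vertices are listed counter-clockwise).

Apply Gauss's area formula: 2A = Σ (x_i·y_{i+1} − x_{i+1}·y_i), indices taken mod 8.
Σ = (-2.75) + (98.5) + (306) + (-23) + (33.75) + (186) + (38) + (17.5) = 654
Signed area = Σ/2 = 327 (positive ⇒ counter-clockwise traversal).

327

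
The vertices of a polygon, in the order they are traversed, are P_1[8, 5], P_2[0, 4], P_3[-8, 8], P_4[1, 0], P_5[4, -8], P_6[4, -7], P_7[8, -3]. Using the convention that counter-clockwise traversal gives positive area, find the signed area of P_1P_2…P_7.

Apply the shoelace formula: 2A = Σ (x_i·y_{i+1} − x_{i+1}·y_i), indices taken mod 7.
Cross-terms: 32, 32, -8, -8, 4, 44, 64  ⇒  Σ = 160
Signed area = Σ/2 = 80 (positive ⇒ counter-clockwise traversal).

80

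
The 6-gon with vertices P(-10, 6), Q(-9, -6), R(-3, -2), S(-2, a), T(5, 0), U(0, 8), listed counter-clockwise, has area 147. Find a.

-8

Write out the shoelace sum; only the two edges meeting at S involve a:
2·Area = [((-3)·a − (-2)·(-2)) + ((-2)·0 − 5·a)] + 234
       = -8·a + 230 = 294
⇒ a = -8.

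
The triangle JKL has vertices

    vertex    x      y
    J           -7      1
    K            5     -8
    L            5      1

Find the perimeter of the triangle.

|JK| = √((12)² + (-9)²) = √225 = 15
|KL| = √((0)² + (9)²) = √81 = 9
|LJ| = √((-12)² + (0)²) = √144 = 12
Perimeter = 15 + 9 + 12 = 36.

36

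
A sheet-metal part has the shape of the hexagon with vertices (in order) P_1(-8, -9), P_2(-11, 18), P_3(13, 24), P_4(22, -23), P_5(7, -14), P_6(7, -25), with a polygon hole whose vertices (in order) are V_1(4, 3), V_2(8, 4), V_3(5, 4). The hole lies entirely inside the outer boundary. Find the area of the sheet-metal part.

Outer boundary:
Apply Gauss's area formula: 2A = Σ (x_i·y_{i+1} − x_{i+1}·y_i), indices taken mod 6.
Σ = (-243) + (-498) + (-827) + (-147) + (-77) + (-263) = -2055
Area = |Σ|/2 = 1027.5.
Hole:
V_1→V_2: (4)(4) − (8)(3) = -8
V_2→V_3: (8)(4) − (5)(4) = 12
V_3→V_1: (5)(3) − (4)(4) = -1
Σ = 3
Area = |Σ|/2 = 1.5.
Net area = 1027.5 − 1.5 = 1026.

1026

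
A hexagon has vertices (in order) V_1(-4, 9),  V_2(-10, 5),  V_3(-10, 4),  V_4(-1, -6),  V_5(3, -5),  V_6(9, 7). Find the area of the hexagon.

171

V_1→V_2: (-4)(5) − (-10)(9) = 70
V_2→V_3: (-10)(4) − (-10)(5) = 10
V_3→V_4: (-10)(-6) − (-1)(4) = 64
V_4→V_5: (-1)(-5) − (3)(-6) = 23
V_5→V_6: (3)(7) − (9)(-5) = 66
V_6→V_1: (9)(9) − (-4)(7) = 109
Σ = 342
Area = |Σ|/2 = 171.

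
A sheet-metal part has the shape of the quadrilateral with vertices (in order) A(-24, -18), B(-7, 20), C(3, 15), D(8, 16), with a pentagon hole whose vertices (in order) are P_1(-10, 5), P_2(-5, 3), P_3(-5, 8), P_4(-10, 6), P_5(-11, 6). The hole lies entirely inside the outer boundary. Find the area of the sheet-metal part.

Outer boundary:
Apply Gauss's area formula: 2A = Σ (x_i·y_{i+1} − x_{i+1}·y_i), indices taken mod 4.
Σ = (-606) + (-165) + (-72) + (240) = -603
Area = |Σ|/2 = 301.5.
Hole:
Σ = (-5) + (-25) + (50) + (6) + (5) = 31
Area = |Σ|/2 = 15.5.
Net area = 301.5 − 15.5 = 286.

286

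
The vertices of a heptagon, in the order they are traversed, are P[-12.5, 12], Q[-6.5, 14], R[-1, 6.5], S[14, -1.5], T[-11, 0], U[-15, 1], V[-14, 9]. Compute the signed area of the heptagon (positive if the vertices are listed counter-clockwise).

Apply Gauss's area formula: 2A = Σ (x_i·y_{i+1} − x_{i+1}·y_i), indices taken mod 7.
Σ = (-97) + (-28.25) + (-89.5) + (-16.5) + (-11) + (-121) + (-55.5) = -418.75
Signed area = Σ/2 = -209.375 (negative ⇒ clockwise traversal).

-209.375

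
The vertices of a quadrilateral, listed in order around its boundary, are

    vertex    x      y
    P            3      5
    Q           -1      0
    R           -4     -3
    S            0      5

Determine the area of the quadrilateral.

13.5

Apply the shoelace formula: 2A = Σ (x_i·y_{i+1} − x_{i+1}·y_i), indices taken mod 4.
Σ = (5) + (3) + (-20) + (-15) = -27
Area = |Σ|/2 = 13.5.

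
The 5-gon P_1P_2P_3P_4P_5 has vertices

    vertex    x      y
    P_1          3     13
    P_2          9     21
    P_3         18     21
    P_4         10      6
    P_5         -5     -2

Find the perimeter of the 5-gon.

|P_1P_2| = √((6)² + (8)²) = √100 = 10
|P_2P_3| = √((9)² + (0)²) = √81 = 9
|P_3P_4| = √((-8)² + (-15)²) = √289 = 17
|P_4P_5| = √((-15)² + (-8)²) = √289 = 17
|P_5P_1| = √((8)² + (15)²) = √289 = 17
Perimeter = 10 + 9 + 17 + 17 + 17 = 70.

70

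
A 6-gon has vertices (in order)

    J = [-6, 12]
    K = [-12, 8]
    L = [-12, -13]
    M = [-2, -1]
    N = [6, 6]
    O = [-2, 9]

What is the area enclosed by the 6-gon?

Apply Gauss's area formula: 2A = Σ (x_i·y_{i+1} − x_{i+1}·y_i), indices taken mod 6.
J→K: (-6)(8) − (-12)(12) = 96
K→L: (-12)(-13) − (-12)(8) = 252
L→M: (-12)(-1) − (-2)(-13) = -14
M→N: (-2)(6) − (6)(-1) = -6
N→O: (6)(9) − (-2)(6) = 66
O→J: (-2)(12) − (-6)(9) = 30
Σ = 424
Area = |Σ|/2 = 212.

212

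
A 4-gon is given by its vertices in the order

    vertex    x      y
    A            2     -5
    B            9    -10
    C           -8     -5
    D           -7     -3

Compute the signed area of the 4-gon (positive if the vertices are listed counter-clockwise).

-35

Apply the surveyor's formula: 2A = Σ (x_i·y_{i+1} − x_{i+1}·y_i), indices taken mod 4.
Cross-terms: 25, -125, -11, 41  ⇒  Σ = -70
Signed area = Σ/2 = -35 (negative ⇒ clockwise traversal).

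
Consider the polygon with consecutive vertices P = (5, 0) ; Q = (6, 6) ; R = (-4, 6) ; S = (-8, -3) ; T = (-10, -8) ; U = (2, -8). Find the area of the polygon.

160

P→Q: (5)(6) − (6)(0) = 30
Q→R: (6)(6) − (-4)(6) = 60
R→S: (-4)(-3) − (-8)(6) = 60
S→T: (-8)(-8) − (-10)(-3) = 34
T→U: (-10)(-8) − (2)(-8) = 96
U→P: (2)(0) − (5)(-8) = 40
Σ = 320
Area = |Σ|/2 = 160.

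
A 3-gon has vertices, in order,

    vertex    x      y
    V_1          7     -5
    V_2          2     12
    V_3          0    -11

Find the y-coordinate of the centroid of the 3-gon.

Apply Gauss's area formula. First the cross-terms c_i = x_i·y_{i+1} − x_{i+1}·y_i:
  94, -22, 77  ⇒  2A = 149, A = 74.5.
Then Σ (y_i + y_{i+1})·c_i = -596, so ȳ = -596 / (6·74.5) = -4/3.

-4/3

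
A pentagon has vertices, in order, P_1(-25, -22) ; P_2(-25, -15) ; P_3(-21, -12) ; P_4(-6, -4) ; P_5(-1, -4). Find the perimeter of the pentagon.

64

|P_1P_2| = √((0)² + (7)²) = √49 = 7
|P_2P_3| = √((4)² + (3)²) = √25 = 5
|P_3P_4| = √((15)² + (8)²) = √289 = 17
|P_4P_5| = √((5)² + (0)²) = √25 = 5
|P_5P_1| = √((-24)² + (-18)²) = √900 = 30
Perimeter = 7 + 5 + 17 + 5 + 30 = 64.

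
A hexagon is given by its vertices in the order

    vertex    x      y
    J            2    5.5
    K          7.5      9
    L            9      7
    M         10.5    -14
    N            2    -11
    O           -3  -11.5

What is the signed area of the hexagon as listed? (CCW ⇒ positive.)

Σ = (-23.25) + (-28.5) + (-199.5) + (-87.5) + (-56) + (6.5) = -388.25
Signed area = Σ/2 = -194.125 (negative ⇒ clockwise traversal).

-194.125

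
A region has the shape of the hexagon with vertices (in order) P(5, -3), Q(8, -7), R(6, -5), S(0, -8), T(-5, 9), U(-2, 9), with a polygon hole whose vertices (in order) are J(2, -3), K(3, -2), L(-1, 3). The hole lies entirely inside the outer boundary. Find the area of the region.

Outer boundary:
Σ = (-11) + (2) + (-48) + (-40) + (-27) + (-39) = -163
Area = |Σ|/2 = 81.5.
Hole:
Apply the surveyor's formula: 2A = Σ (x_i·y_{i+1} − x_{i+1}·y_i), indices taken mod 3.
Σ = (5) + (7) + (-3) = 9
Area = |Σ|/2 = 4.5.
Net area = 81.5 − 4.5 = 77.

77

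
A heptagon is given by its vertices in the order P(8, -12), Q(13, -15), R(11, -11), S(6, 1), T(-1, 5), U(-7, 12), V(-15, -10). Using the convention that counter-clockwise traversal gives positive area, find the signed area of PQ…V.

349.5

Σ = (36) + (22) + (77) + (31) + (23) + (250) + (260) = 699
Signed area = Σ/2 = 349.5 (positive ⇒ counter-clockwise traversal).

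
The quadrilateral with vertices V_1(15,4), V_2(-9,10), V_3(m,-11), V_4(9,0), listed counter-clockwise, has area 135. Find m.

15

The doubled signed area Σ (x_i y_{i+1} − x_{i+1} y_i) is linear in m.
With m=0 it equals 420; the coefficient of m is -10 (from the two edges through V_3).
So -10·m + 420 = 2·135 = 270 ⇒ m = 15.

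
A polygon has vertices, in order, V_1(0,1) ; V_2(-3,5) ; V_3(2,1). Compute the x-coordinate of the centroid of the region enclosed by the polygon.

Apply the shoelace (surveyor's) formula. First the cross-terms c_i = x_i·y_{i+1} − x_{i+1}·y_i:
  3, -13, 2  ⇒  2A = -8, A = -4.
Then Σ (x_i + x_{i+1})·c_i = 8, so x̄ = 8 / (6·(-4)) = -1/3.

-1/3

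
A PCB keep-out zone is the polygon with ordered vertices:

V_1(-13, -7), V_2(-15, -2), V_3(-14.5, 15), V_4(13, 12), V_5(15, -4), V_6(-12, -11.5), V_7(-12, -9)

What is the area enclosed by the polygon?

608.75

Σ = (-79) + (-254) + (-369) + (-232) + (-220.5) + (-30) + (-33) = -1217.5
Area = |Σ|/2 = 608.75.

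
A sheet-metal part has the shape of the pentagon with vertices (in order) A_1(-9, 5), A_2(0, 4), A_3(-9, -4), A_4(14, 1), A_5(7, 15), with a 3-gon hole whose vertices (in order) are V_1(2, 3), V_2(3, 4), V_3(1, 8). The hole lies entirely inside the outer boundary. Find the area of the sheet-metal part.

207

Outer boundary:
Apply Gauss's area formula: 2A = Σ (x_i·y_{i+1} − x_{i+1}·y_i), indices taken mod 5.
Cross-terms: -36, 36, 47, 203, 170  ⇒  Σ = 420
Area = |Σ|/2 = 210.
Hole:
Apply Gauss's area formula: 2A = Σ (x_i·y_{i+1} − x_{i+1}·y_i), indices taken mod 3.
Σ = (-1) + (20) + (-13) = 6
Area = |Σ|/2 = 3.
Net area = 210 − 3 = 207.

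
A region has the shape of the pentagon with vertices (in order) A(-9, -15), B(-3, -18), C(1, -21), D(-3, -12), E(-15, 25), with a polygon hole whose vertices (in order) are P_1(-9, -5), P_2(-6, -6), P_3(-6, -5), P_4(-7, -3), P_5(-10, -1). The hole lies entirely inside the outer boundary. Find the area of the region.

Outer boundary:
Σ = (117) + (81) + (-75) + (-255) + (450) = 318
Area = |Σ|/2 = 159.
Hole:
P_1→P_2: (-9)(-6) − (-6)(-5) = 24
P_2→P_3: (-6)(-5) − (-6)(-6) = -6
P_3→P_4: (-6)(-3) − (-7)(-5) = -17
P_4→P_5: (-7)(-1) − (-10)(-3) = -23
P_5→P_1: (-10)(-5) − (-9)(-1) = 41
Σ = 19
Area = |Σ|/2 = 9.5.
Net area = 159 − 9.5 = 149.5.

149.5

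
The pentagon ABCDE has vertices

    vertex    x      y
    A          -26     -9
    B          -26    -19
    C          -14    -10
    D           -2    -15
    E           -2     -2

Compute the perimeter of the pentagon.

|AB| = √((0)² + (-10)²) = √100 = 10
|BC| = √((12)² + (9)²) = √225 = 15
|CD| = √((12)² + (-5)²) = √169 = 13
|DE| = √((0)² + (13)²) = √169 = 13
|EA| = √((-24)² + (-7)²) = √625 = 25
Perimeter = 10 + 15 + 13 + 13 + 25 = 76.

76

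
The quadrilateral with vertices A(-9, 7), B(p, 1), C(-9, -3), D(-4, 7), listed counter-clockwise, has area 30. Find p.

-10

Write out the shoelace sum; only the two edges meeting at B involve p:
2·Area = [((-9)·1 − p·7) + (p·(-3) − (-9)·1)] + -40
       = -10·p + -40 = 60
⇒ p = -10.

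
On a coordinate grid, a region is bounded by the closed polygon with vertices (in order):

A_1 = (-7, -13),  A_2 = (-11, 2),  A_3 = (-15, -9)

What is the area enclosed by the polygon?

Σ = (-157) + (129) + (132) = 104
Area = |Σ|/2 = 52.

52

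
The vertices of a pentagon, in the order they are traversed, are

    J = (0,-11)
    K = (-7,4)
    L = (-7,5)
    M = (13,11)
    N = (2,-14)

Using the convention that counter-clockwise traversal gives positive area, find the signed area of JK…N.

Apply the shoelace (surveyor's) formula: 2A = Σ (x_i·y_{i+1} − x_{i+1}·y_i), indices taken mod 5.
Cross-terms: -77, -7, -142, -204, -22  ⇒  Σ = -452
Signed area = Σ/2 = -226 (negative ⇒ clockwise traversal).

-226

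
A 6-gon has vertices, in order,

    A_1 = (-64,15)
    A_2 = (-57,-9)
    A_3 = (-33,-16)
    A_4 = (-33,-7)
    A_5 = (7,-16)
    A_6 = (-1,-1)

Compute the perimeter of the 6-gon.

182

|A_1A_2| = √((7)² + (-24)²) = √625 = 25
|A_2A_3| = √((24)² + (-7)²) = √625 = 25
|A_3A_4| = √((0)² + (9)²) = √81 = 9
|A_4A_5| = √((40)² + (-9)²) = √1681 = 41
|A_5A_6| = √((-8)² + (15)²) = √289 = 17
|A_6A_1| = √((-63)² + (16)²) = √4225 = 65
Perimeter = 25 + 25 + 9 + 41 + 17 + 65 = 182.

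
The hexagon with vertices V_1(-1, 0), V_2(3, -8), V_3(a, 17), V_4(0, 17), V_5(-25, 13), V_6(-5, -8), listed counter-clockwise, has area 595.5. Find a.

Write out the shoelace sum; only the two edges meeting at V_3 involve a:
2·Area = [(3·17 − a·(-8)) + (a·17 − 0·17)] + 690
       = 25·a + 741 = 1191
⇒ a = 18.

18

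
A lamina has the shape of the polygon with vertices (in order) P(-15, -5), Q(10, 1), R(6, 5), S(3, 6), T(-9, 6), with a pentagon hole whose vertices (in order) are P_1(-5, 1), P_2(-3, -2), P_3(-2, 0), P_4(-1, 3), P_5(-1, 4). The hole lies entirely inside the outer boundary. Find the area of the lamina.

143

Outer boundary:
Σ = (35) + (44) + (21) + (72) + (135) = 307
Area = |Σ|/2 = 153.5.
Hole:
Apply Gauss's area formula: 2A = Σ (x_i·y_{i+1} − x_{i+1}·y_i), indices taken mod 5.
Σ = (13) + (-4) + (-6) + (-1) + (19) = 21
Area = |Σ|/2 = 10.5.
Net area = 153.5 − 10.5 = 143.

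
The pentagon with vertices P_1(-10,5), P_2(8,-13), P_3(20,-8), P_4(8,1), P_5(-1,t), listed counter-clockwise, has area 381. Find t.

The doubled signed area Σ (x_i y_{i+1} − x_{i+1} y_i) is linear in t.
With t=0 it equals 366; the coefficient of t is 18 (from the two edges through P_5).
So 18·t + 366 = 2·381 = 762 ⇒ t = 22.

22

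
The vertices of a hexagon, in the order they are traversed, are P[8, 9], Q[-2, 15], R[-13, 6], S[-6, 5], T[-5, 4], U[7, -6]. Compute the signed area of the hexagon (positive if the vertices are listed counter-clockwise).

P→Q: (8)(15) − (-2)(9) = 138
Q→R: (-2)(6) − (-13)(15) = 183
R→S: (-13)(5) − (-6)(6) = -29
S→T: (-6)(4) − (-5)(5) = 1
T→U: (-5)(-6) − (7)(4) = 2
U→P: (7)(9) − (8)(-6) = 111
Σ = 406
Signed area = Σ/2 = 203 (positive ⇒ counter-clockwise traversal).

203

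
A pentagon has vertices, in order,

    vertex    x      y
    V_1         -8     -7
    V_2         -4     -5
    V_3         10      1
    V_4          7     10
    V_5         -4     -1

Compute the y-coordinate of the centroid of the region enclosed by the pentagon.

208/153

Apply the shoelace (surveyor's) formula. First the cross-terms c_i = x_i·y_{i+1} − x_{i+1}·y_i:
  12, 46, 93, 33, 20  ⇒  2A = 204, A = 102.
Then Σ (y_i + y_{i+1})·c_i = 832, so ȳ = 832 / (6·102) = 208/153.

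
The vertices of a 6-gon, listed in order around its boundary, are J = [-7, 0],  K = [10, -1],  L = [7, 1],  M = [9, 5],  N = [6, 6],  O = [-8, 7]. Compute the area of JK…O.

106.5

Apply Gauss's area formula: 2A = Σ (x_i·y_{i+1} − x_{i+1}·y_i), indices taken mod 6.
Cross-terms: 7, 17, 26, 24, 90, 49  ⇒  Σ = 213
Area = |Σ|/2 = 106.5.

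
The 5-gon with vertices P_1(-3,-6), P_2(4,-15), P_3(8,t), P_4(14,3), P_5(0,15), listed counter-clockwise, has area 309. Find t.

Write out the shoelace sum; only the two edges meeting at P_3 involve t:
2·Area = [(4·t − 8·(-15)) + (8·3 − 14·t)] + 324
       = -10·t + 468 = 618
⇒ t = -15.

-15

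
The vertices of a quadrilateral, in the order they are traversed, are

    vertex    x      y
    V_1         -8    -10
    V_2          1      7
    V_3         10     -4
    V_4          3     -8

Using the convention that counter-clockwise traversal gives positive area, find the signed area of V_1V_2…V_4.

-141

Apply the shoelace formula: 2A = Σ (x_i·y_{i+1} − x_{i+1}·y_i), indices taken mod 4.
Σ = (-46) + (-74) + (-68) + (-94) = -282
Signed area = Σ/2 = -141 (negative ⇒ clockwise traversal).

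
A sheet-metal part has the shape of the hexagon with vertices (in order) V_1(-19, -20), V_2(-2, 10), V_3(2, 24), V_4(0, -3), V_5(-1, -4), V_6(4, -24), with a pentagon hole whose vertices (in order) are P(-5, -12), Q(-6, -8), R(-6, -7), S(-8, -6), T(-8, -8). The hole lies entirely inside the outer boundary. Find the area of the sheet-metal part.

394.5

Outer boundary:
Apply the shoelace (surveyor's) formula: 2A = Σ (x_i·y_{i+1} − x_{i+1}·y_i), indices taken mod 6.
Σ = (-230) + (-68) + (-6) + (-3) + (40) + (-536) = -803
Area = |Σ|/2 = 401.5.
Hole:
Apply the surveyor's formula: 2A = Σ (x_i·y_{i+1} − x_{i+1}·y_i), indices taken mod 5.
Cross-terms: -32, -6, -20, 16, 56  ⇒  Σ = 14
Area = |Σ|/2 = 7.
Net area = 401.5 − 7 = 394.5.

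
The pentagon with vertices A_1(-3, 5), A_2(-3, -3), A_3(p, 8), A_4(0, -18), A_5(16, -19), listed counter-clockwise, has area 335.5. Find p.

Write out the shoelace sum; only the two edges meeting at A_3 involve p:
2·Area = [((-3)·8 − p·(-3)) + (p·(-18) − 0·8)] + 335
       = -15·p + 311 = 671
⇒ p = -24.

-24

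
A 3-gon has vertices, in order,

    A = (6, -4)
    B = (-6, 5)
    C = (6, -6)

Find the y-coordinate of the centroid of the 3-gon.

Apply the shoelace (surveyor's) formula. First the cross-terms c_i = x_i·y_{i+1} − x_{i+1}·y_i:
  6, 6, 12  ⇒  2A = 24, A = 12.
Then Σ (y_i + y_{i+1})·c_i = -120, so ȳ = -120 / (6·12) = -5/3.

-5/3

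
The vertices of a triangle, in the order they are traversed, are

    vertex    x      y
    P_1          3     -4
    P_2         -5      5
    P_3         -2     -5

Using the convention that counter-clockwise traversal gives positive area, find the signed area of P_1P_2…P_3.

Apply the surveyor's formula: 2A = Σ (x_i·y_{i+1} − x_{i+1}·y_i), indices taken mod 3.
Σ = (-5) + (35) + (23) = 53
Signed area = Σ/2 = 26.5 (positive ⇒ counter-clockwise traversal).

26.5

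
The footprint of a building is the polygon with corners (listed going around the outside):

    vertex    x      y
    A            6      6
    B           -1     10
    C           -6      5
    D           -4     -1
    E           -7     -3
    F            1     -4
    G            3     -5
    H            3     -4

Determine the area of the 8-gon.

117.5

Σ = (66) + (55) + (26) + (5) + (31) + (7) + (3) + (42) = 235
Area = |Σ|/2 = 117.5.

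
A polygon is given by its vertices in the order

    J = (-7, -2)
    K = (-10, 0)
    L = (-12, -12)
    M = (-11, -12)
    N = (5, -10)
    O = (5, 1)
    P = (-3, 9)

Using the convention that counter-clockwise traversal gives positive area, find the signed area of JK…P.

Apply the shoelace (surveyor's) formula: 2A = Σ (x_i·y_{i+1} − x_{i+1}·y_i), indices taken mod 7.
Σ = (-20) + (120) + (12) + (170) + (55) + (48) + (69) = 454
Signed area = Σ/2 = 227 (positive ⇒ counter-clockwise traversal).

227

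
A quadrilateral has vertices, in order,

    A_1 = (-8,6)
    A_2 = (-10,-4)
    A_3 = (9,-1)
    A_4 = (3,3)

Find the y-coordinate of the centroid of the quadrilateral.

Apply Gauss's area formula. First the cross-terms c_i = x_i·y_{i+1} − x_{i+1}·y_i:
  92, 46, 30, 42  ⇒  2A = 210, A = 105.
Then Σ (y_i + y_{i+1})·c_i = 392, so ȳ = 392 / (6·105) = 28/45.

28/45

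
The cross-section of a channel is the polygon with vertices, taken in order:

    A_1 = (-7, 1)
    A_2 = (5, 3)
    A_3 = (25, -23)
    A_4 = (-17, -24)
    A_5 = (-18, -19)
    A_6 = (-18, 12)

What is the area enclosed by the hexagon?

Σ = (-26) + (-190) + (-991) + (-109) + (-558) + (66) = -1808
Area = |Σ|/2 = 904.

904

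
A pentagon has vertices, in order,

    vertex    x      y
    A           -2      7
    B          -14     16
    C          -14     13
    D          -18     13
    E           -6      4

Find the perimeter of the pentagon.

|AB| = √((-12)² + (9)²) = √225 = 15
|BC| = √((0)² + (-3)²) = √9 = 3
|CD| = √((-4)² + (0)²) = √16 = 4
|DE| = √((12)² + (-9)²) = √225 = 15
|EA| = √((4)² + (3)²) = √25 = 5
Perimeter = 15 + 3 + 4 + 15 + 5 = 42.

42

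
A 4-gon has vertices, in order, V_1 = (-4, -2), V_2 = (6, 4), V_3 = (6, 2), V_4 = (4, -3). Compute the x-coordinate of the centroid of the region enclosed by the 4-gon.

Apply the surveyor's formula. First the cross-terms c_i = x_i·y_{i+1} − x_{i+1}·y_i:
  -4, -12, -26, -20  ⇒  2A = -62, A = -31.
Then Σ (x_i + x_{i+1})·c_i = -412, so x̄ = -412 / (6·(-31)) = 206/93.

206/93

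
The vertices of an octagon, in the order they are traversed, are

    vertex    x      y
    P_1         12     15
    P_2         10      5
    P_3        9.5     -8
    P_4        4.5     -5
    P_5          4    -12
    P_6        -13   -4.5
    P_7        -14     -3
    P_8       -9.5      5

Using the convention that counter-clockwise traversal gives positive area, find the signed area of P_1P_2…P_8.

P_1→P_2: (12)(5) − (10)(15) = -90
P_2→P_3: (10)(-8) − (9.5)(5) = -127.5
P_3→P_4: (9.5)(-5) − (4.5)(-8) = -11.5
P_4→P_5: (4.5)(-12) − (4)(-5) = -34
P_5→P_6: (4)(-4.5) − (-13)(-12) = -174
P_6→P_7: (-13)(-3) − (-14)(-4.5) = -24
P_7→P_8: (-14)(5) − (-9.5)(-3) = -98.5
P_8→P_1: (-9.5)(15) − (12)(5) = -202.5
Σ = -762
Signed area = Σ/2 = -381 (negative ⇒ clockwise traversal).

-381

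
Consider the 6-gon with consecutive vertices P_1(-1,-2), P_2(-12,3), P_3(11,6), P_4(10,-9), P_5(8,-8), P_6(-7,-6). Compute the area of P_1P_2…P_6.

Apply the surveyor's formula: 2A = Σ (x_i·y_{i+1} − x_{i+1}·y_i), indices taken mod 6.
Σ = (-27) + (-105) + (-159) + (-8) + (-104) + (8) = -395
Area = |Σ|/2 = 197.5.

197.5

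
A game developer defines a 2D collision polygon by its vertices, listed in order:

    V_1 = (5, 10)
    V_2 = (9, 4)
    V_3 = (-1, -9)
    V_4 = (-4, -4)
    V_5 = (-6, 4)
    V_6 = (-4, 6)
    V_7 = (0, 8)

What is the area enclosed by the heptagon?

Σ = (-70) + (-77) + (-32) + (-40) + (-20) + (-32) + (-40) = -311
Area = |Σ|/2 = 155.5.

155.5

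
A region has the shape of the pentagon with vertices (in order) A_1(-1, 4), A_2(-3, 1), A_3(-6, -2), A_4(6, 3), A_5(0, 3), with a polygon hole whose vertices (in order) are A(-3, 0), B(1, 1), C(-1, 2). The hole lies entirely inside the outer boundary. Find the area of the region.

16

Outer boundary:
A_1→A_2: (-1)(1) − (-3)(4) = 11
A_2→A_3: (-3)(-2) − (-6)(1) = 12
A_3→A_4: (-6)(3) − (6)(-2) = -6
A_4→A_5: (6)(3) − (0)(3) = 18
A_5→A_1: (0)(4) − (-1)(3) = 3
Σ = 38
Area = |Σ|/2 = 19.
Hole:
Σ = (-3) + (3) + (6) = 6
Area = |Σ|/2 = 3.
Net area = 19 − 3 = 16.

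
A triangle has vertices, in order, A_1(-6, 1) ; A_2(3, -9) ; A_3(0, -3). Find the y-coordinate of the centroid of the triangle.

Apply the shoelace (surveyor's) formula. First the cross-terms c_i = x_i·y_{i+1} − x_{i+1}·y_i:
  51, -9, -18  ⇒  2A = 24, A = 12.
Then Σ (y_i + y_{i+1})·c_i = -264, so ȳ = -264 / (6·12) = -11/3.

-11/3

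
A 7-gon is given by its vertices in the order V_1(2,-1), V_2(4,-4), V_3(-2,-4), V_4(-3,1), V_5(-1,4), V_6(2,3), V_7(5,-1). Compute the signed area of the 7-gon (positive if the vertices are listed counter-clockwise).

V_1→V_2: (2)(-4) − (4)(-1) = -4
V_2→V_3: (4)(-4) − (-2)(-4) = -24
V_3→V_4: (-2)(1) − (-3)(-4) = -14
V_4→V_5: (-3)(4) − (-1)(1) = -11
V_5→V_6: (-1)(3) − (2)(4) = -11
V_6→V_7: (2)(-1) − (5)(3) = -17
V_7→V_1: (5)(-1) − (2)(-1) = -3
Σ = -84
Signed area = Σ/2 = -42 (negative ⇒ clockwise traversal).

-42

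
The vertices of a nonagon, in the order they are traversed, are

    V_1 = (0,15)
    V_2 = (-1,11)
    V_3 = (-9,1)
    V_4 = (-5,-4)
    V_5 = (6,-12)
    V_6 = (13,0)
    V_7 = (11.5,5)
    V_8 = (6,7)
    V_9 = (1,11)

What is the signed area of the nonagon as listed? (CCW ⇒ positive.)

Apply Gauss's area formula: 2A = Σ (x_i·y_{i+1} − x_{i+1}·y_i), indices taken mod 9.
Σ = (15) + (98) + (41) + (84) + (156) + (65) + (50.5) + (59) + (15) = 583.5
Signed area = Σ/2 = 291.75 (positive ⇒ counter-clockwise traversal).

291.75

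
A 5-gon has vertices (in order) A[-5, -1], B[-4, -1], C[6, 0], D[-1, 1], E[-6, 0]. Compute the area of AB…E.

Apply Gauss's area formula: 2A = Σ (x_i·y_{i+1} − x_{i+1}·y_i), indices taken mod 5.
Σ = (1) + (6) + (6) + (6) + (6) = 25
Area = |Σ|/2 = 12.5.

12.5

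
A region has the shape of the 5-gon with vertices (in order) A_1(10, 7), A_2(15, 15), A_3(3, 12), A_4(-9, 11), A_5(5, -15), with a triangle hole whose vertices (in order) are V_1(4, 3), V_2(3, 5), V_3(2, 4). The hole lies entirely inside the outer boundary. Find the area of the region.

291.5

Outer boundary:
Apply the surveyor's formula: 2A = Σ (x_i·y_{i+1} − x_{i+1}·y_i), indices taken mod 5.
A_1→A_2: (10)(15) − (15)(7) = 45
A_2→A_3: (15)(12) − (3)(15) = 135
A_3→A_4: (3)(11) − (-9)(12) = 141
A_4→A_5: (-9)(-15) − (5)(11) = 80
A_5→A_1: (5)(7) − (10)(-15) = 185
Σ = 586
Area = |Σ|/2 = 293.
Hole:
Apply the shoelace formula: 2A = Σ (x_i·y_{i+1} − x_{i+1}·y_i), indices taken mod 3.
Σ = (11) + (2) + (-10) = 3
Area = |Σ|/2 = 1.5.
Net area = 293 − 1.5 = 291.5.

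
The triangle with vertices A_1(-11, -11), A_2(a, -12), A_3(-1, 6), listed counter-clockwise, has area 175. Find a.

9

Write out the shoelace sum; only the two edges meeting at A_2 involve a:
2·Area = [((-11)·(-12) − a·(-11)) + (a·6 − (-1)·(-12))] + 77
       = 17·a + 197 = 350
⇒ a = 9.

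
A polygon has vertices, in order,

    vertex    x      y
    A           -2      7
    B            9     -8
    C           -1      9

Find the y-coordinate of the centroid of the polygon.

Apply the surveyor's formula. First the cross-terms c_i = x_i·y_{i+1} − x_{i+1}·y_i:
  -47, 73, 11  ⇒  2A = 37, A = 18.5.
Then Σ (y_i + y_{i+1})·c_i = 296, so ȳ = 296 / (6·18.5) = 8/3.

8/3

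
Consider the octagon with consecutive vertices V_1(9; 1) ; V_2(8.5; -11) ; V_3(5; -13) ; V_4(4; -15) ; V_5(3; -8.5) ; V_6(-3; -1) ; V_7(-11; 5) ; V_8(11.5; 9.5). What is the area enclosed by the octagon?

232.75

Apply Gauss's area formula: 2A = Σ (x_i·y_{i+1} − x_{i+1}·y_i), indices taken mod 8.
V_1→V_2: (9)(-11) − (8.5)(1) = -107.5
V_2→V_3: (8.5)(-13) − (5)(-11) = -55.5
V_3→V_4: (5)(-15) − (4)(-13) = -23
V_4→V_5: (4)(-8.5) − (3)(-15) = 11
V_5→V_6: (3)(-1) − (-3)(-8.5) = -28.5
V_6→V_7: (-3)(5) − (-11)(-1) = -26
V_7→V_8: (-11)(9.5) − (11.5)(5) = -162
V_8→V_1: (11.5)(1) − (9)(9.5) = -74
Σ = -465.5
Area = |Σ|/2 = 232.75.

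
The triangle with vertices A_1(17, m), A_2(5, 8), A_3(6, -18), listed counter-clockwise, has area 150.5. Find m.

Write out the shoelace sum; only the two edges meeting at A_1 involve m:
2·Area = [(6·m − 17·(-18)) + (17·8 − 5·m)] + -138
       = 1·m + 304 = 301
⇒ m = -3.

-3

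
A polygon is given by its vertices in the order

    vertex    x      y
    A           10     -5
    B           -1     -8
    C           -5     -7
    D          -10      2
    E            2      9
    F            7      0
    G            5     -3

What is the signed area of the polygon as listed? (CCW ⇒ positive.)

Apply the shoelace (surveyor's) formula: 2A = Σ (x_i·y_{i+1} − x_{i+1}·y_i), indices taken mod 7.
Cross-terms: -85, -33, -80, -94, -63, -21, 5  ⇒  Σ = -371
Signed area = Σ/2 = -185.5 (negative ⇒ clockwise traversal).

-185.5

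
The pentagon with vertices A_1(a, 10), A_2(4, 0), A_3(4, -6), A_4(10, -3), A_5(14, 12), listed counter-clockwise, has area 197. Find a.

-9

The doubled signed area Σ (x_i y_{i+1} − x_{i+1} y_i) is linear in a.
With a=0 it equals 286; the coefficient of a is -12 (from the two edges through A_1).
So -12·a + 286 = 2·197 = 394 ⇒ a = -9.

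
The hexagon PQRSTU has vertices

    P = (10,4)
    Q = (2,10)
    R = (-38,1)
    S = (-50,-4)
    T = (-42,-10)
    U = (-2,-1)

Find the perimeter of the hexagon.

|PQ| = √((-8)² + (6)²) = √100 = 10
|QR| = √((-40)² + (-9)²) = √1681 = 41
|RS| = √((-12)² + (-5)²) = √169 = 13
|ST| = √((8)² + (-6)²) = √100 = 10
|TU| = √((40)² + (9)²) = √1681 = 41
|UP| = √((12)² + (5)²) = √169 = 13
Perimeter = 10 + 41 + 13 + 10 + 41 + 13 = 128.

128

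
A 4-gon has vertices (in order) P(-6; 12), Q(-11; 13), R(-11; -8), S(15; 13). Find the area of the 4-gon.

Apply the surveyor's formula: 2A = Σ (x_i·y_{i+1} − x_{i+1}·y_i), indices taken mod 4.
Cross-terms: 54, 231, -23, 258  ⇒  Σ = 520
Area = |Σ|/2 = 260.

260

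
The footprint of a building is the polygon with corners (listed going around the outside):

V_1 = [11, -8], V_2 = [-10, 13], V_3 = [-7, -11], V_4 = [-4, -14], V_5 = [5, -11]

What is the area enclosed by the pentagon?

Σ = (63) + (201) + (54) + (114) + (81) = 513
Area = |Σ|/2 = 256.5.

256.5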